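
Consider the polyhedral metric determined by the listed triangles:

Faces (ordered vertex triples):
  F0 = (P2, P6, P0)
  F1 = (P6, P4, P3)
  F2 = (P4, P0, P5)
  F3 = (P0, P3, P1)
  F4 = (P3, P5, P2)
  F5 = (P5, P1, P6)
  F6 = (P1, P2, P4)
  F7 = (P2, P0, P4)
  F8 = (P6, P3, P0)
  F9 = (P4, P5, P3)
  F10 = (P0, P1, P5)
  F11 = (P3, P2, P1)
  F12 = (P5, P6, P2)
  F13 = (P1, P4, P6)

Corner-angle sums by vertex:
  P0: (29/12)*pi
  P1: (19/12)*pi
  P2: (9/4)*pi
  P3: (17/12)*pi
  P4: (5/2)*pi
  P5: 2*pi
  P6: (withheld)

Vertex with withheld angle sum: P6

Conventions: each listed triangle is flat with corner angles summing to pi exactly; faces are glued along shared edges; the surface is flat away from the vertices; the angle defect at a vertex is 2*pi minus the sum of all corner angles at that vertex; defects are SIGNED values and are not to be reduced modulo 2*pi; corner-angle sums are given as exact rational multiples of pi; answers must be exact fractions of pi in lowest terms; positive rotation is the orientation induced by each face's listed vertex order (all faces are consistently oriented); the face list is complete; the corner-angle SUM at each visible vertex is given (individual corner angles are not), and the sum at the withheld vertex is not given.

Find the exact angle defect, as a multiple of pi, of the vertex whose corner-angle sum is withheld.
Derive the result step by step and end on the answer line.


V = 7, E = 21, F = 14; chi = V - E + F = 0
Gauss-Bonnet: total defect = 2*pi*chi = 0; visible defects sum to -pi/6

Answer: defect(P6) = pi/6


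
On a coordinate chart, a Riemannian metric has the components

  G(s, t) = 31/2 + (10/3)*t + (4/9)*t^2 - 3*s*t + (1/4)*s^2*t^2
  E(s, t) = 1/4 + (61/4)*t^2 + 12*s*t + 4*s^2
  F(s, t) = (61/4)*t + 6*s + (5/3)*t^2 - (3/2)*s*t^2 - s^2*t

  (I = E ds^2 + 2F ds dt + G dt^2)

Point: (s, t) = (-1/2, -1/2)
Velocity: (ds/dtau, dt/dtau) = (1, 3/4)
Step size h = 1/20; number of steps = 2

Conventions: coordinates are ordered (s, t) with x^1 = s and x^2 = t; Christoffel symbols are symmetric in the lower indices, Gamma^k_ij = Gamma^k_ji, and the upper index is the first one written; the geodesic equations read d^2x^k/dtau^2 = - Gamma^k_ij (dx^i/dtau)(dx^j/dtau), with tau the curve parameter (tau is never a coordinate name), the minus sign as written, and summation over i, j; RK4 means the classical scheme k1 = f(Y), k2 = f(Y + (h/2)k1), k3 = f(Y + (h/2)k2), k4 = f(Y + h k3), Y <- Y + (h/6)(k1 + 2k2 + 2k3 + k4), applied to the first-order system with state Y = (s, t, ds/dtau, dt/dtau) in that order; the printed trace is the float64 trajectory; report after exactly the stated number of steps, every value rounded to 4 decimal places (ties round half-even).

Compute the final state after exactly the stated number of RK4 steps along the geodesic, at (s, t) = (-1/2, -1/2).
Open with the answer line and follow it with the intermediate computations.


Answer: s = -0.3937, t = -0.4276, ds/dtau = 1.1315, dt/dtau = 0.6972

f(Y) = (ds/dtau, dt/dtau, -Gamma^s_ij Y'^i Y'^j, -Gamma^t_ij Y'^i Y'^j) with the Gammas evaluated at the stage position; h = 0.050000; intermediate values shown to 6 dp
step 0: s = -0.5000, t = -0.5000, ds/dtau = 1.0000, dt/dtau = 0.7500
step 1:
  k1: at (s, t) = (-0.500000, -0.500000), (ds/dtau, dt/dtau) = (1.000000, 0.750000); Gamma_sss = 10.468878, Gamma_sst = -15.532058, Gamma_stt = 20.765297, Gamma_tss = 9.034644, Gamma_tst = -11.580855, Gamma_ttt = 15.719305; k1 = (1.000000, 0.750000, 1.148728, -0.505470)
  k2: at (s, t) = (-0.475000, -0.481250), (ds/dtau, dt/dtau) = (1.028718, 0.737363); Gamma_sss = 10.136467, Gamma_sst = -15.810881, Gamma_stt = 22.134435, Gamma_tss = 8.403056, Gamma_tst = -11.254259, Gamma_ttt = 15.988788; k2 = (1.028718, 0.737363, 1.224718, -0.512216)
  k3: at (s, t) = (-0.474282, -0.481566), (ds/dtau, dt/dtau) = (1.030618, 0.737195); Gamma_sss = 10.156762, Gamma_sst = -15.837859, Gamma_stt = 22.170249, Gamma_tss = 8.418049, Gamma_tst = -11.274162, Gamma_ttt = 16.015224; k3 = (1.030618, 0.737195, 1.229339, -0.513546)
  k4: at (s, t) = (-0.448469, -0.463140), (ds/dtau, dt/dtau) = (1.061467, 0.724323); Gamma_sss = 9.821349, Gamma_sst = -16.128901, Gamma_stt = 23.680592, Gamma_tss = 7.810578, Gamma_tst = -10.941876, Gamma_ttt = 16.295247; k4 = (1.061467, 0.724323, 1.311539, -0.524261)
  Y <- Y + (h/6)(k1 + 2k2 + 2k3 + k4): s = -0.4485, t = -0.4631, ds/dtau = 1.0614, dt/dtau = 0.7243
step 2:
  k1: at (s, t) = (-0.448499, -0.463138), (ds/dtau, dt/dtau) = (1.061403, 0.724323); Gamma_sss = 9.820913, Gamma_sst = -16.128020, Gamma_stt = 23.678942, Gamma_tss = 7.810400, Gamma_tst = -10.941454, Gamma_ttt = 16.294387; k1 = (1.061403, 0.724323, 1.311381, -0.524212)
  k2: at (s, t) = (-0.421964, -0.445030), (ds/dtau, dt/dtau) = (1.094188, 0.711218); Gamma_sss = 9.479001, Gamma_sst = -16.424158, Gamma_stt = 25.336106, Gamma_tss = 7.225626, Gamma_tst = -10.599226, Gamma_ttt = 16.577766; k2 = (1.094188, 0.711218, 1.398265, -0.539644)
  k3: at (s, t) = (-0.421144, -0.445358), (ds/dtau, dt/dtau) = (1.096360, 0.710832); Gamma_sss = 9.499895, Gamma_sst = -16.455156, Gamma_stt = 25.382682, Gamma_tss = 7.239270, Gamma_tst = -10.619401, Gamma_ttt = 16.608049; k3 = (1.096360, 0.710832, 1.403580, -0.541403)
  k4: at (s, t) = (-0.393681, -0.427596), (ds/dtau, dt/dtau) = (1.131582, 0.697253); Gamma_sss = 9.151132, Gamma_sst = -16.757400, Gamma_stt = 27.214208, Gamma_tss = 6.675767, Gamma_tst = -10.265408, Gamma_ttt = 16.895402; k4 = (1.131582, 0.697253, 1.494814, -0.563279)
  Y <- Y + (h/6)(k1 + 2k2 + 2k3 + k4): s = -0.3937, t = -0.4276, ds/dtau = 1.1315, dt/dtau = 0.6972


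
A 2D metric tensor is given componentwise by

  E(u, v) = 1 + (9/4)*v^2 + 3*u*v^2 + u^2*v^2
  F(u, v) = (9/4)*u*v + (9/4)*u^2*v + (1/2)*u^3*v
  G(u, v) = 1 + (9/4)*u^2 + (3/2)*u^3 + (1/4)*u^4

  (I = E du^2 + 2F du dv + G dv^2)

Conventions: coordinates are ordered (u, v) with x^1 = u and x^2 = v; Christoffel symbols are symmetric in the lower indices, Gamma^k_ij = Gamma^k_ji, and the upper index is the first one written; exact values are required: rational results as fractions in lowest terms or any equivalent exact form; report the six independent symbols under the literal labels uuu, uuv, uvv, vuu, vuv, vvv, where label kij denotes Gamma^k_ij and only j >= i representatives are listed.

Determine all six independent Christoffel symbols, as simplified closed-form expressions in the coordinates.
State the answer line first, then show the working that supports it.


Answer: Gamma_uuu = (4*u*v^2 + 6*v^2)/(u^4 + 6*u^3 + 4*u^2*v^2 + 9*u^2 + 12*u*v^2 + 9*v^2 + 4), Gamma_uuv = (4*u^2*v + 12*u*v + 9*v)/(u^4 + 6*u^3 + 4*u^2*v^2 + 9*u^2 + 12*u*v^2 + 9*v^2 + 4), Gamma_uvv = 0, Gamma_vuu = (2*u^2*v + 6*u*v)/(u^4 + 6*u^3 + 4*u^2*v^2 + 9*u^2 + 12*u*v^2 + 9*v^2 + 4), Gamma_vuv = (2*u^3 + 9*u^2 + 9*u)/(u^4 + 6*u^3 + 4*u^2*v^2 + 9*u^2 + 12*u*v^2 + 9*v^2 + 4), Gamma_vvv = 0

E = 1 + (9/4)*v^2 + 3*u*v^2 + u^2*v^2; F = (9/4)*u*v + (9/4)*u^2*v + (1/2)*u^3*v; G = 1 + (9/4)*u^2 + (3/2)*u^3 + (1/4)*u^4
Gamma^k_ij = (1/2) g^{kl} (d_i g_jl + d_j g_il - d_l g_ij), with g^inv = (1/(EG-F^2)) [[G, -F], [-F, E]]
first partials: E_u = 3*v^2 + 2*u*v^2, E_v = (9/2)*v + 6*u*v + 2*u^2*v, F_u = (9/4)*v + (9/2)*u*v + (3/2)*u^2*v, F_v = (9/4)*u + (9/4)*u^2 + (1/2)*u^3, G_u = (9/2)*u + (9/2)*u^2 + u^3, G_v = 0
D = EG - F^2 = 1 + (9/4)*v^2 + (9/4)*u^2 + 3*u*v^2 + (3/2)*u^3 + u^2*v^2 + (1/4)*u^4
expanded: Gamma^u_uu = (G E_u - 2F F_u + F E_v)/(2D), Gamma^u_uv = (G E_v - F G_u)/(2D), Gamma^u_vv = (2G F_v - G G_u - F G_v)/(2D), Gamma^v_uu = (2E F_u - E E_v - F E_u)/(2D), Gamma^v_uv = (E G_u - F E_v)/(2D), Gamma^v_vv = (E G_v - 2F F_v + F G_u)/(2D); substitute and cancel common factors


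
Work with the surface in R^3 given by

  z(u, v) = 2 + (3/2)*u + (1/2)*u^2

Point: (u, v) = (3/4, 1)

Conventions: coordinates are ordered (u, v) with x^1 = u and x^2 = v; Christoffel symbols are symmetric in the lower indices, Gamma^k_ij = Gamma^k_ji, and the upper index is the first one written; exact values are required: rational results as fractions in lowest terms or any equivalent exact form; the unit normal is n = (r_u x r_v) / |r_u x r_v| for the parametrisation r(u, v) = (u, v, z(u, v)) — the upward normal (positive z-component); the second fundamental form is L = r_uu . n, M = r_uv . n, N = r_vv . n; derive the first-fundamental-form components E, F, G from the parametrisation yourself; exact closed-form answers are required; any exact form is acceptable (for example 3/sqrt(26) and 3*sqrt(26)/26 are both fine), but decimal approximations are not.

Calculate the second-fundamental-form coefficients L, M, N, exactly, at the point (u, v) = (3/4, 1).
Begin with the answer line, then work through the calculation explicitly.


Answer: L = 4*sqrt(97)/97, M = 0, N = 0

z_u = 9/4, z_v = 0, z_uu = 1, z_uv = 0, z_vv = 0
E = 97/16, F = 0, G = 1; answer radicand W^2 = 97/16
unnormalised second-form numerators: l = 1, m = 0, n = 0; L = l/sqrt(97/16), and similarly M = m/sqrt(W^2), N = n/sqrt(W^2)


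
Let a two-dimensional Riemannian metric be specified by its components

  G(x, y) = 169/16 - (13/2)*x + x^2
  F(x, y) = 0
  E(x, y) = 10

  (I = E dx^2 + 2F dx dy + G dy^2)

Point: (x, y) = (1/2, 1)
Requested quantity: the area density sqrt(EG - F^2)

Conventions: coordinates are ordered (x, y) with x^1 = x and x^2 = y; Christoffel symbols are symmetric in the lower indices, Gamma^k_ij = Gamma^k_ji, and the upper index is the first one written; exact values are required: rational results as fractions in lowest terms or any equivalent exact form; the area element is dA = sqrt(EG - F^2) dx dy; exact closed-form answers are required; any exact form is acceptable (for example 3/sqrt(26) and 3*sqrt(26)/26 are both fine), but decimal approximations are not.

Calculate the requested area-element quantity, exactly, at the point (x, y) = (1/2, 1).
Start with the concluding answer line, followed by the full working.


Answer: sqrt(EG - F^2) = 11*sqrt(10)/4

E = 10, F = 0, G = 121/16; EG - F^2 = 605/8


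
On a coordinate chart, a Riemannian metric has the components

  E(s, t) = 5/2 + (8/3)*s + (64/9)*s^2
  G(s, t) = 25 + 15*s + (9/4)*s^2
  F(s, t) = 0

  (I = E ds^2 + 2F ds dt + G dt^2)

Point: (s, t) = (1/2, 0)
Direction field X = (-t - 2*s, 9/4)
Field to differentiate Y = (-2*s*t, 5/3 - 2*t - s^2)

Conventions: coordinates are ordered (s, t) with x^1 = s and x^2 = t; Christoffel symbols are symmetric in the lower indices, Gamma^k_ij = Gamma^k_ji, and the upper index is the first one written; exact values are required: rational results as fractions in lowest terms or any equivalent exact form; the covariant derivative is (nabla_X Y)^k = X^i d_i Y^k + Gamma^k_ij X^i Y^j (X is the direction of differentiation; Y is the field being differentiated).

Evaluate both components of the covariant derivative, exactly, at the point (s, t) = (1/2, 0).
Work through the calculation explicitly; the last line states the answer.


E = 101/18, F = 0, G = 529/16 at the point
E_s = 88/9, E_t = 0, F_s = 0, F_t = 0, G_s = 69/4, G_t = 0
EG - F^2 = 53429/288;  g^inv = (288/53429) * [[529/16, 0], [0, 101/18]]
first-kind symbols [ij,l] = (1/2)(d_i g_jl + d_j g_il - d_l g_ij): [ss,s] = E_s/2 = 44/9, [ss,t] = F_s - E_t/2 = 0, [st,s] = E_t/2 = 0, [st,t] = G_s/2 = 69/8, [tt,s] = F_t - G_s/2 = -69/8, [tt,t] = G_t/2 = 0
Gamma^s_ij = (G*[ij,s] - F*[ij,t])/(EG - F^2), Gamma^t_ij = (E*[ij,t] - F*[ij,s])/(EG - F^2)
Gamma_sss = 88/101, Gamma_sst = 0, Gamma_stt = -621/404, Gamma_tss = 0, Gamma_tst = 6/23, Gamma_ttt = 0
X = (-1, 9/4), Y = (0, 17/12) at the point

Answer: (nabla_X Y)^s = -46215/6464, (nabla_X Y)^t = -89/23


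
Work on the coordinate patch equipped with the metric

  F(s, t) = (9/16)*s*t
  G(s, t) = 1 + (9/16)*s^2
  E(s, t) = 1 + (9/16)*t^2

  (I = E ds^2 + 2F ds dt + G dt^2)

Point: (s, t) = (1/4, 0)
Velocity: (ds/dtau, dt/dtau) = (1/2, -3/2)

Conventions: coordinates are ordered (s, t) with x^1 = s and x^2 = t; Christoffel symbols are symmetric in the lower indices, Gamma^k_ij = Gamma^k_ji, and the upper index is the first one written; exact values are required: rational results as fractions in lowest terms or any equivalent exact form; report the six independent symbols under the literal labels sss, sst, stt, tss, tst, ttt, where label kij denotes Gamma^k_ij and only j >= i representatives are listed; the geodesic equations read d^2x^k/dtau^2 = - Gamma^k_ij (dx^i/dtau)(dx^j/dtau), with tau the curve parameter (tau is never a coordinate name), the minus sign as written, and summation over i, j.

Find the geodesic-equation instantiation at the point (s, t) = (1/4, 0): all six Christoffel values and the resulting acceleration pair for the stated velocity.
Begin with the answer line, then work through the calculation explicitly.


Answer: Gamma_sss = 0, Gamma_sst = 0, Gamma_stt = 0, Gamma_tss = 0, Gamma_tst = 36/265, Gamma_ttt = 0; accelerations (d^2s/dtau^2, d^2t/dtau^2) = (0, 54/265)

E = 1, F = 0, G = 265/256 at the point
E_s = 0, E_t = 0, F_s = 0, F_t = 9/64, G_s = 9/32, G_t = 0
EG - F^2 = 265/256;  g^inv = (256/265) * [[265/256, 0], [0, 1]]
first-kind symbols [ij,l] = (1/2)(d_i g_jl + d_j g_il - d_l g_ij): [ss,s] = E_s/2 = 0, [ss,t] = F_s - E_t/2 = 0, [st,s] = E_t/2 = 0, [st,t] = G_s/2 = 9/64, [tt,s] = F_t - G_s/2 = 0, [tt,t] = G_t/2 = 0
Gamma^s_ij = (G*[ij,s] - F*[ij,t])/(EG - F^2), Gamma^t_ij = (E*[ij,t] - F*[ij,s])/(EG - F^2)
Gamma_sss = 0, Gamma_sst = 0, Gamma_stt = 0, Gamma_tss = 0, Gamma_tst = 36/265, Gamma_ttt = 0
d^2s/dtau^2 = -(Gamma_sss*(1/2)^2 + 2*Gamma_sst*(1/2)*(-3/2) + Gamma_stt*(-3/2)^2) = 0
d^2t/dtau^2 = -(Gamma_tss*(1/2)^2 + 2*Gamma_tst*(1/2)*(-3/2) + Gamma_ttt*(-3/2)^2) = 54/265


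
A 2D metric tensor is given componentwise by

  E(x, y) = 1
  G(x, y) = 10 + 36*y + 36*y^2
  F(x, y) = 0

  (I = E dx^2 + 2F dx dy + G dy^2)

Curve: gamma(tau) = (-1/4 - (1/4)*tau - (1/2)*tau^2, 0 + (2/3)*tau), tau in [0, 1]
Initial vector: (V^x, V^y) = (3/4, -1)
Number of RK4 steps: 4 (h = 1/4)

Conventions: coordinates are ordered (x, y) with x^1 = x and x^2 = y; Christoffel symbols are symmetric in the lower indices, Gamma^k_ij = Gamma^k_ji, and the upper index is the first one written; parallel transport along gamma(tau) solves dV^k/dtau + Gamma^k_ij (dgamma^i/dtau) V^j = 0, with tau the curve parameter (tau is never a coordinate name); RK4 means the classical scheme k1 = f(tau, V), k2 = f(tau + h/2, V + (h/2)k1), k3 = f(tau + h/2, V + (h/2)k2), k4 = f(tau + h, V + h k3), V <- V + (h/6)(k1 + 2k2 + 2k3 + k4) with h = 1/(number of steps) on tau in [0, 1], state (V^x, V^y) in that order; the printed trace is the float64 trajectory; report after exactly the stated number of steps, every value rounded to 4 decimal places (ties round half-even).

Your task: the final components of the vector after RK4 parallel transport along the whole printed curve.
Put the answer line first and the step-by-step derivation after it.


Answer: V^x = 0.7500, V^y = -0.4472

gamma'(tau) = (-1/4 - tau, 2/3); f(tau, V)^k = -Gamma^k_ij(gamma(tau)) gamma'^i(tau) V^j; h = 1/4; intermediate values shown to 6 dp
curve data and Christoffel symbols at the stage parameters:
  tau = 0.000000: gamma = (-0.250000, 0.000000), gamma' = (-0.250000, 0.666667); Gamma_xxx = 0.000000, Gamma_xxy = 0.000000, Gamma_xyy = 0.000000, Gamma_yxx = 0.000000, Gamma_yxy = 0.000000, Gamma_yyy = 1.800000
  tau = 0.125000: gamma = (-0.289062, 0.083333), gamma' = (-0.375000, 0.666667); Gamma_xxx = 0.000000, Gamma_xxy = 0.000000, Gamma_xyy = 0.000000, Gamma_yxx = 0.000000, Gamma_yxy = 0.000000, Gamma_yyy = 1.584906
  tau = 0.250000: gamma = (-0.343750, 0.166667), gamma' = (-0.500000, 0.666667); Gamma_xxx = 0.000000, Gamma_xxy = 0.000000, Gamma_xyy = 0.000000, Gamma_yxx = 0.000000, Gamma_yxy = 0.000000, Gamma_yyy = 1.411765
  tau = 0.375000: gamma = (-0.414062, 0.250000), gamma' = (-0.625000, 0.666667); Gamma_xxx = 0.000000, Gamma_xxy = 0.000000, Gamma_xyy = 0.000000, Gamma_yxx = 0.000000, Gamma_yxy = 0.000000, Gamma_yyy = 1.270588
  tau = 0.500000: gamma = (-0.500000, 0.333333), gamma' = (-0.750000, 0.666667); Gamma_xxx = 0.000000, Gamma_xxy = 0.000000, Gamma_xyy = 0.000000, Gamma_yxx = 0.000000, Gamma_yxy = 0.000000, Gamma_yyy = 1.153846
  tau = 0.625000: gamma = (-0.601562, 0.416667), gamma' = (-0.875000, 0.666667); Gamma_xxx = 0.000000, Gamma_xxy = 0.000000, Gamma_xyy = 0.000000, Gamma_yxx = 0.000000, Gamma_yxy = 0.000000, Gamma_yyy = 1.056000
  tau = 0.750000: gamma = (-0.718750, 0.500000), gamma' = (-1.000000, 0.666667); Gamma_xxx = 0.000000, Gamma_xxy = 0.000000, Gamma_xyy = 0.000000, Gamma_yxx = 0.000000, Gamma_yxy = 0.000000, Gamma_yyy = 0.972973
  tau = 0.875000: gamma = (-0.851562, 0.583333), gamma' = (-1.125000, 0.666667); Gamma_xxx = 0.000000, Gamma_xxy = 0.000000, Gamma_xyy = 0.000000, Gamma_yxx = 0.000000, Gamma_yxy = 0.000000, Gamma_yyy = 0.901734
  tau = 1.000000: gamma = (-1.000000, 0.666667), gamma' = (-1.250000, 0.666667); Gamma_xxx = 0.000000, Gamma_xxy = 0.000000, Gamma_xyy = 0.000000, Gamma_yxx = 0.000000, Gamma_yxy = 0.000000, Gamma_yyy = 0.840000
step 0: V^x = 0.7500, V^y = -1.0000
step 1: k1 = (0.000000, 1.200000), k2 = (0.000000, 0.898113), k3 = (0.000000, 0.937985), k4 = (0.000000, 0.720474); V <- V + (h/6)(k1 + 2k2 + 2k3 + k4): V^x = 0.7500, V^y = -0.7670
step 2: k1 = (0.000000, 0.721856), k2 = (0.000000, 0.573239), k3 = (0.000000, 0.588975), k4 = (0.000000, 0.476714); V <- V + (h/6)(k1 + 2k2 + 2k3 + k4): V^x = 0.7500, V^y = -0.6202
step 3: k1 = (0.000000, 0.477062), k2 = (0.000000, 0.394626), k3 = (0.000000, 0.401880), k4 = (0.000000, 0.337110); V <- V + (h/6)(k1 + 2k2 + 2k3 + k4): V^x = 0.7500, V^y = -0.5199
step 4: k1 = (0.000000, 0.337220), k2 = (0.000000, 0.287190), k3 = (0.000000, 0.290949), k4 = (0.000000, 0.250401); V <- V + (h/6)(k1 + 2k2 + 2k3 + k4): V^x = 0.7500, V^y = -0.4472


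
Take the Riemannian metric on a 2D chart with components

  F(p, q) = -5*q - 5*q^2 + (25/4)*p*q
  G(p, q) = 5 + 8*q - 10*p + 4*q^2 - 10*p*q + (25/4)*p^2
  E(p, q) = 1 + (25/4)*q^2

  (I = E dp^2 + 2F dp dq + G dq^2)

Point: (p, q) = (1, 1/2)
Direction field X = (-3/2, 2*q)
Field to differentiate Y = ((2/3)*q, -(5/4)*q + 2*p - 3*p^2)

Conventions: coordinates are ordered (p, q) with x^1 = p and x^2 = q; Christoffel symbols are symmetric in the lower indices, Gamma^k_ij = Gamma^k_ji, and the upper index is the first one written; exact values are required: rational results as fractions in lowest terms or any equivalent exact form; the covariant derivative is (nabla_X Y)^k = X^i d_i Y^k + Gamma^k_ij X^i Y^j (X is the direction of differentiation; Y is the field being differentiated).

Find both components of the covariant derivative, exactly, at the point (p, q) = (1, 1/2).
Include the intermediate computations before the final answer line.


E = 41/16, F = -5/8, G = 5/4 at the point
E_p = 0, E_q = 25/4, F_p = 25/8, F_q = -15/4, G_p = -5/2, G_q = 2
EG - F^2 = 45/16;  g^inv = (16/45) * [[5/4, 5/8], [5/8, 41/16]]
first-kind symbols [ij,l] = (1/2)(d_i g_jl + d_j g_il - d_l g_ij): [pp,p] = E_p/2 = 0, [pp,q] = F_p - E_q/2 = 0, [pq,p] = E_q/2 = 25/8, [pq,q] = G_p/2 = -5/4, [qq,p] = F_q - G_p/2 = -5/2, [qq,q] = G_q/2 = 1
Gamma^p_ij = (G*[ij,p] - F*[ij,q])/(EG - F^2), Gamma^q_ij = (E*[ij,q] - F*[ij,p])/(EG - F^2)
Gamma_ppp = 0, Gamma_ppq = 10/9, Gamma_pqq = -8/9, Gamma_qpp = 0, Gamma_qpq = -4/9, Gamma_qqq = 16/45
X = (-3/2, 1), Y = (1/3, -13/8) at the point

Answer: (nabla_X Y)^p = 1121/216, (nabla_X Y)^q = 397/135


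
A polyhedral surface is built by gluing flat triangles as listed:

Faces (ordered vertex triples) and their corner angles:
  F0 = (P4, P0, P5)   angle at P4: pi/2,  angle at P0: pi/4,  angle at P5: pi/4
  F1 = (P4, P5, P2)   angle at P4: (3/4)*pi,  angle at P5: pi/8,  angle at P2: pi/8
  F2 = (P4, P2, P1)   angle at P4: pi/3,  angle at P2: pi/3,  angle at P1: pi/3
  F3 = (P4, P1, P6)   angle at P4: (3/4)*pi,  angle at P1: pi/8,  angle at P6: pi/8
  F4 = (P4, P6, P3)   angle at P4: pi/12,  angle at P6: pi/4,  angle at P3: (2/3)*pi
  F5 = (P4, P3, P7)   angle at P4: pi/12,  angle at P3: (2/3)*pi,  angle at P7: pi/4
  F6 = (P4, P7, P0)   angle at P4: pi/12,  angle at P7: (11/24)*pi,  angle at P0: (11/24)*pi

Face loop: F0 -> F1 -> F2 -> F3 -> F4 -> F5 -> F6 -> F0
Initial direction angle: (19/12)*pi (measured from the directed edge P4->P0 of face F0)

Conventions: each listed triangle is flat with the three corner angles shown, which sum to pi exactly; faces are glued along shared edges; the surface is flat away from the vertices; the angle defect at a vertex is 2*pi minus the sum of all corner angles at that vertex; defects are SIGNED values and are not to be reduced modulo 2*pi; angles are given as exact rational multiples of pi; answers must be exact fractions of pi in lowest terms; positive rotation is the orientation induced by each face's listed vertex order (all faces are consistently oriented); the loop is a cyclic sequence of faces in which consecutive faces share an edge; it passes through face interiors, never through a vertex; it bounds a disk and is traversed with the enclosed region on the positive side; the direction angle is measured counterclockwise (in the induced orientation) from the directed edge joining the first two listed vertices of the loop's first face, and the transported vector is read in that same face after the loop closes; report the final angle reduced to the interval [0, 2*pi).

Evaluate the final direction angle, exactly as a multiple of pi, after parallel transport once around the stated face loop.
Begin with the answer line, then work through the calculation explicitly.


Answer: final direction angle = pi

enclosed vertex P4: corner angles sum to (31/12)*pi, defect = 2*pi - (31/12)*pi = (-7/12)*pi
final direction = starting direction + enclosed defect total, reduced mod 2*pi (induced orientation)
final angle = (19/12)*pi - (7/12)*pi = pi (mod 2*pi)


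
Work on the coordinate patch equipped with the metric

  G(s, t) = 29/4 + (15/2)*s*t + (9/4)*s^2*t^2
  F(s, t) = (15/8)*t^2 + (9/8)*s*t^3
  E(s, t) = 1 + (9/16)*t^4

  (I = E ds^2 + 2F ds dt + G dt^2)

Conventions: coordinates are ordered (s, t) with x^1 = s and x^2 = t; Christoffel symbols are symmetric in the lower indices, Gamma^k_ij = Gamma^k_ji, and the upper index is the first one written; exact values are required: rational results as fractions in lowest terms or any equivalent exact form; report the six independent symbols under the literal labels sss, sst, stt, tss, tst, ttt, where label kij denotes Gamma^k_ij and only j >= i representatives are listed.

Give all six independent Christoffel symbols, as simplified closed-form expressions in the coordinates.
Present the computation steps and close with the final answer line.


E = 1 + (9/16)*t^4; F = (15/8)*t^2 + (9/8)*s*t^3; G = 29/4 + (15/2)*s*t + (9/4)*s^2*t^2
Gamma^k_ij = (1/2) g^{kl} (d_i g_jl + d_j g_il - d_l g_ij), with g^inv = (1/(EG-F^2)) [[G, -F], [-F, E]]
first partials: E_s = 0, E_t = (9/4)*t^3, F_s = (9/8)*t^3, F_t = (15/4)*t + (27/8)*s*t^2, G_s = (15/2)*t + (9/2)*s*t^2, G_t = (15/2)*s + (9/2)*s^2*t
D = EG - F^2 = 29/4 + (15/2)*s*t + (9/16)*t^4 + (9/4)*s^2*t^2
expanded: Gamma^s_ss = (G E_s - 2F F_s + F E_t)/(2D), Gamma^s_st = (G E_t - F G_s)/(2D), Gamma^s_tt = (2G F_t - G G_s - F G_t)/(2D), Gamma^t_ss = (2E F_s - E E_t - F E_s)/(2D), Gamma^t_st = (E G_s - F E_t)/(2D), Gamma^t_tt = (E G_t - 2F F_t + F G_s)/(2D); substitute and cancel common factors

Answer: Gamma_sss = 0, Gamma_sst = 18*t^3/(36*s^2*t^2 + 120*s*t + 9*t^4 + 116), Gamma_stt = 18*s*t^2/(36*s^2*t^2 + 120*s*t + 9*t^4 + 116), Gamma_tss = 0, Gamma_tst = (36*s*t^2 + 60*t)/(36*s^2*t^2 + 120*s*t + 9*t^4 + 116), Gamma_ttt = (36*s^2*t + 60*s)/(36*s^2*t^2 + 120*s*t + 9*t^4 + 116)


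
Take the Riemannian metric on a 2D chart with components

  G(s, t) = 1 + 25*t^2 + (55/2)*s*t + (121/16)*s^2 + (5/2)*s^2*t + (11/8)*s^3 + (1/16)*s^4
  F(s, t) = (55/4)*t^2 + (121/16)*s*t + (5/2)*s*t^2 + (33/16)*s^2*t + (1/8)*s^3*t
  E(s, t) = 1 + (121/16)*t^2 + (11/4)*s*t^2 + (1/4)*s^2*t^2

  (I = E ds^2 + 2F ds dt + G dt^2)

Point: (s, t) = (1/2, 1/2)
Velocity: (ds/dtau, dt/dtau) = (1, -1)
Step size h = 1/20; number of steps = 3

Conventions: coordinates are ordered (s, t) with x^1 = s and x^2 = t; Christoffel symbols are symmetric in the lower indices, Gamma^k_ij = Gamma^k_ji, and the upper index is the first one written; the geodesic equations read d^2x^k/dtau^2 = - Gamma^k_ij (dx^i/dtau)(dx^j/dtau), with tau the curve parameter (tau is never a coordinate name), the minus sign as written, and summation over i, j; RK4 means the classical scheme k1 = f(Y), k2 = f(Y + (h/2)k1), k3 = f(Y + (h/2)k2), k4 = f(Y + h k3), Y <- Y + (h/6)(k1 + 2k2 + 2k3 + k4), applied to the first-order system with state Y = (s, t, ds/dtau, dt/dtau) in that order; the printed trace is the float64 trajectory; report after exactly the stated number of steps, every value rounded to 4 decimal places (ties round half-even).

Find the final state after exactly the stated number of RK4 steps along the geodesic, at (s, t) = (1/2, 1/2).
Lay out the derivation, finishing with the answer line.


f(Y) = (ds/dtau, dt/dtau, -Gamma^s_ij Y'^i Y'^j, -Gamma^t_ij Y'^i Y'^j) with the Gammas evaluated at the stage position; h = 0.050000; intermediate values shown to 6 dp
step 0: s = 0.5000, t = 0.5000, ds/dtau = 1.0000, dt/dtau = -1.0000
step 1:
  k1: at (s, t) = (0.500000, 0.500000), (ds/dtau, dt/dtau) = (1.000000, -1.000000); Gamma_sss = 0.019996, Gamma_sst = 0.239950, Gamma_stt = 0.399917, Gamma_tss = 0.052489, Gamma_tst = 0.629869, Gamma_ttt = 1.049781; k1 = (1.000000, -1.000000, 0.059988, 0.157467)
  k2: at (s, t) = (0.525000, 0.475000), (ds/dtau, dt/dtau) = (1.001500, -0.996063); Gamma_sss = 0.018713, Gamma_sst = 0.237354, Gamma_stt = 0.393949, Gamma_tss = 0.050839, Gamma_tst = 0.644858, Gamma_ttt = 1.070304; k2 = (1.001500, -0.996063, 0.063927, 0.173680)
  k3: at (s, t) = (0.525037, 0.475098), (ds/dtau, dt/dtau) = (1.001598, -0.995658); Gamma_sss = 0.018715, Gamma_sst = 0.237334, Gamma_stt = 0.393912, Gamma_tss = 0.050842, Gamma_tst = 0.644765, Gamma_ttt = 1.070142; k3 = (1.001598, -0.995658, 0.064088, 0.174108)
  k4: at (s, t) = (0.550080, 0.450217), (ds/dtau, dt/dtau) = (1.003204, -0.991295); Gamma_sss = 0.017423, Gamma_sst = 0.234134, Gamma_stt = 0.386993, Gamma_tss = 0.049118, Gamma_tst = 0.660056, Gamma_ttt = 1.090987; k4 = (1.003204, -0.991295, 0.067859, 0.191305)
  Y <- Y + (h/6)(k1 + 2k2 + 2k3 + k4): s = 0.5501, t = 0.4502, ds/dtau = 1.0032, dt/dtau = -0.9913
step 2:
  k1: at (s, t) = (0.550078, 0.450211), (ds/dtau, dt/dtau) = (1.003199, -0.991297); Gamma_sss = 0.017423, Gamma_sst = 0.234135, Gamma_stt = 0.386995, Gamma_tss = 0.049118, Gamma_tst = 0.660062, Gamma_ttt = 1.090998; k1 = (1.003199, -0.991297, 0.067857, 0.191298)
  k2: at (s, t) = (0.575158, 0.425428), (ds/dtau, dt/dtau) = (1.004895, -0.986515); Gamma_sss = 0.016126, Gamma_sst = 0.230286, Gamma_stt = 0.379062, Gamma_tss = 0.047315, Gamma_tst = 0.675660, Gamma_ttt = 1.112169; k2 = (1.004895, -0.986515, 0.071394, 0.209469)
  k3: at (s, t) = (0.575201, 0.425548), (ds/dtau, dt/dtau) = (1.004984, -0.986060); Gamma_sss = 0.016129, Gamma_sst = 0.230267, Gamma_stt = 0.379027, Gamma_tss = 0.047319, Gamma_tst = 0.675538, Gamma_ttt = 1.111960; k3 = (1.004984, -0.986060, 0.071552, 0.209915)
  k4: at (s, t) = (0.600328, 0.400908), (ds/dtau, dt/dtau) = (1.006777, -0.980801); Gamma_sss = 0.014834, Gamma_sst = 0.225718, Gamma_stt = 0.370009, Gamma_tss = 0.045436, Gamma_tst = 0.691373, Gamma_ttt = 1.133337; k4 = (1.006777, -0.980801, 0.074795, 0.229097)
  Y <- Y + (h/6)(k1 + 2k2 + 2k3 + k4): s = 0.6003, t = 0.4009, ds/dtau = 1.0068, dt/dtau = -0.9808
step 3:
  k1: at (s, t) = (0.600326, 0.400900), (ds/dtau, dt/dtau) = (1.006770, -0.980804); Gamma_sss = 0.014834, Gamma_sst = 0.225718, Gamma_stt = 0.370010, Gamma_tss = 0.045436, Gamma_tst = 0.691380, Gamma_ttt = 1.133350; k1 = (1.006770, -0.980804, 0.074792, 0.229090)
  k2: at (s, t) = (0.625495, 0.376380), (ds/dtau, dt/dtau) = (1.008640, -0.975077); Gamma_sss = 0.013544, Gamma_sst = 0.220421, Gamma_stt = 0.359842, Gamma_tss = 0.043469, Gamma_tst = 0.707451, Gamma_ttt = 1.154929; k2 = (1.008640, -0.975077, 0.077661, 0.249258)
  k3: at (s, t) = (0.625542, 0.376523), (ds/dtau, dt/dtau) = (1.008712, -0.974573); Gamma_sss = 0.013548, Gamma_sst = 0.220407, Gamma_stt = 0.359816, Gamma_tss = 0.043476, Gamma_tst = 0.707294, Gamma_ttt = 1.154664; k3 = (1.008712, -0.974573, 0.077812, 0.249702)
  k4: at (s, t) = (0.650762, 0.352171), (ds/dtau, dt/dtau) = (1.010661, -0.968319); Gamma_sss = 0.012271, Gamma_sst = 0.214315, Gamma_stt = 0.348437, Gamma_tss = 0.041426, Gamma_tst = 0.723509, Gamma_ttt = 1.176292; k4 = (1.010661, -0.968319, 0.080233, 0.270859)
  Y <- Y + (h/6)(k1 + 2k2 + 2k3 + k4): s = 0.6508, t = 0.3522, ds/dtau = 1.0107, dt/dtau = -0.9683

Answer: s = 0.6508, t = 0.3522, ds/dtau = 1.0107, dt/dtau = -0.9683


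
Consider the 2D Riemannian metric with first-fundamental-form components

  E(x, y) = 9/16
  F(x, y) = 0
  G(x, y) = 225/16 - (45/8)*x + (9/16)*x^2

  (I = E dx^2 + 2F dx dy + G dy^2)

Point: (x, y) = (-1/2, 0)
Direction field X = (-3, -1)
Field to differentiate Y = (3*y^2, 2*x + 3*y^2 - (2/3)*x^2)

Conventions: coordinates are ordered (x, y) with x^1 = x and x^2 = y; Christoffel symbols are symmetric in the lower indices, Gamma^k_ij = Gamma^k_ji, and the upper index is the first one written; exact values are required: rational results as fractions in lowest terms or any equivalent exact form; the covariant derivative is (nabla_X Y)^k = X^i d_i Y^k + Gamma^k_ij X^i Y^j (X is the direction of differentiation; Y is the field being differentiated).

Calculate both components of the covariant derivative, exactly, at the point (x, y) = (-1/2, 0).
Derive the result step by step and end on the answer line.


E = 9/16, F = 0, G = 1089/64 at the point
E_x = 0, E_y = 0, F_x = 0, F_y = 0, G_x = -99/16, G_y = 0
EG - F^2 = 9801/1024;  g^inv = (1024/9801) * [[1089/64, 0], [0, 9/16]]
first-kind symbols [ij,l] = (1/2)(d_i g_jl + d_j g_il - d_l g_ij): [xx,x] = E_x/2 = 0, [xx,y] = F_x - E_y/2 = 0, [xy,x] = E_y/2 = 0, [xy,y] = G_x/2 = -99/32, [yy,x] = F_y - G_x/2 = 99/32, [yy,y] = G_y/2 = 0
Gamma^x_ij = (G*[ij,x] - F*[ij,y])/(EG - F^2), Gamma^y_ij = (E*[ij,y] - F*[ij,x])/(EG - F^2)
Gamma_xxx = 0, Gamma_xxy = 0, Gamma_xyy = 11/2, Gamma_yxx = 0, Gamma_yxy = -2/11, Gamma_yyy = 0
X = (-3, -1), Y = (0, -7/6) at the point

Answer: (nabla_X Y)^x = 77/12, (nabla_X Y)^y = -95/11


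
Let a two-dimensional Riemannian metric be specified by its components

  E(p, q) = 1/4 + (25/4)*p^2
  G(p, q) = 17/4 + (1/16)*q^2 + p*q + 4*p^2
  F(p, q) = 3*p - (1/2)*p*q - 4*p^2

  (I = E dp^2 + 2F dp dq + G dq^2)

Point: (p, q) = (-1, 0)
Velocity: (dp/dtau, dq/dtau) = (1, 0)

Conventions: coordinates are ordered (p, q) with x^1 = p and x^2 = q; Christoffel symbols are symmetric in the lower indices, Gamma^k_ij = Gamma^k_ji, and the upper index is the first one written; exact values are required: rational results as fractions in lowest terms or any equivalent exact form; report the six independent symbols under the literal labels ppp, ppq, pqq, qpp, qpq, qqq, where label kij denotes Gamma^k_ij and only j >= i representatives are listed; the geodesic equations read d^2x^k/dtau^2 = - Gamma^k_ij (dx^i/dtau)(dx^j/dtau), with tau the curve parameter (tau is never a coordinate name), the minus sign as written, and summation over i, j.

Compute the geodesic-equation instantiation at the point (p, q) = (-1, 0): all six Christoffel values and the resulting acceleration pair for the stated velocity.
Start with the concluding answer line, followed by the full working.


Answer: Gamma_ppp = 11/2, Gamma_ppq = -224/37, Gamma_pqq = 269/37, Gamma_qpp = 6, Gamma_qpq = -208/37, Gamma_qqq = 226/37; accelerations (d^2p/dtau^2, d^2q/dtau^2) = (-11/2, -6)

E = 13/2, F = -7, G = 33/4 at the point
E_p = -25/2, E_q = 0, F_p = 11, F_q = 1/2, G_p = -8, G_q = -1
EG - F^2 = 37/8;  g^inv = (8/37) * [[33/4, 7], [7, 13/2]]
first-kind symbols [ij,l] = (1/2)(d_i g_jl + d_j g_il - d_l g_ij): [pp,p] = E_p/2 = -25/4, [pp,q] = F_p - E_q/2 = 11, [pq,p] = E_q/2 = 0, [pq,q] = G_p/2 = -4, [qq,p] = F_q - G_p/2 = 9/2, [qq,q] = G_q/2 = -1/2
Gamma^p_ij = (G*[ij,p] - F*[ij,q])/(EG - F^2), Gamma^q_ij = (E*[ij,q] - F*[ij,p])/(EG - F^2)
Gamma_ppp = 11/2, Gamma_ppq = -224/37, Gamma_pqq = 269/37, Gamma_qpp = 6, Gamma_qpq = -208/37, Gamma_qqq = 226/37
d^2p/dtau^2 = -(Gamma_ppp*(1)^2 + 2*Gamma_ppq*(1)*(0) + Gamma_pqq*(0)^2) = -11/2
d^2q/dtau^2 = -(Gamma_qpp*(1)^2 + 2*Gamma_qpq*(1)*(0) + Gamma_qqq*(0)^2) = -6


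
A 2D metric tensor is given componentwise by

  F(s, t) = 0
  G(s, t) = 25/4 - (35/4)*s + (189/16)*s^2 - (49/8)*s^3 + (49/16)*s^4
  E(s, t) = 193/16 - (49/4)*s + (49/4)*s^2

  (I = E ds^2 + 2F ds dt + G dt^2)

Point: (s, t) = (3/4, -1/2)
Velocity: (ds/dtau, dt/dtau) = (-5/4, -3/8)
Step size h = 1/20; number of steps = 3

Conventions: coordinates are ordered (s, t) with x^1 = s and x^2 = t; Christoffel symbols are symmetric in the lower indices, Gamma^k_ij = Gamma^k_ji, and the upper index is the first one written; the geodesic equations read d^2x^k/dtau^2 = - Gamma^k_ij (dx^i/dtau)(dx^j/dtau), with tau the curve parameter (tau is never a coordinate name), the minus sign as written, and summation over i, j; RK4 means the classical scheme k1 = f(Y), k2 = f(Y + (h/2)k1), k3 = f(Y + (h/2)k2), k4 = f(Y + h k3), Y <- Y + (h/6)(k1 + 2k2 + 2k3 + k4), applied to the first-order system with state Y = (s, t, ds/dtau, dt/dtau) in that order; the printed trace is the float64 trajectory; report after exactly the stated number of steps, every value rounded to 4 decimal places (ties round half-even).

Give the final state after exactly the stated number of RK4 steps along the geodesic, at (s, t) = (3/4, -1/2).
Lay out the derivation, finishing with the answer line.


f(Y) = (ds/dtau, dt/dtau, -Gamma^s_ij Y'^i Y'^j, -Gamma^t_ij Y'^i Y'^j) with the Gammas evaluated at the stage position; h = 0.050000; intermediate values shown to 6 dp
step 0: s = 0.7500, t = -0.5000, ds/dtau = -1.2500, dt/dtau = -0.3750
step 1:
  k1: at (s, t) = (0.750000, -0.500000), (ds/dtau, dt/dtau) = (-1.250000, -0.375000); Gamma_sss = 0.313600, Gamma_sst = 0.000000, Gamma_stt = -0.194600, Gamma_tss = 0.000000, Gamma_tst = 0.402878, Gamma_ttt = 0.000000; k1 = (-1.250000, -0.375000, -0.462634, -0.377698)
  k2: at (s, t) = (0.718750, -0.509375), (ds/dtau, dt/dtau) = (-1.261566, -0.384442); Gamma_sss = 0.279536, Gamma_sst = 0.000000, Gamma_stt = -0.171415, Gamma_tss = 0.000000, Gamma_tst = 0.356728, Gamma_ttt = 0.000000; k2 = (-1.261566, -0.384442, -0.419561, -0.346026)
  k3: at (s, t) = (0.718461, -0.509611), (ds/dtau, dt/dtau) = (-1.260489, -0.383651); Gamma_sss = 0.279212, Gamma_sst = 0.000000, Gamma_stt = -0.171198, Gamma_tss = 0.000000, Gamma_tst = 0.356294, Gamma_ttt = 0.000000; k3 = (-1.260489, -0.383651, -0.418423, -0.344598)
  k4: at (s, t) = (0.686976, -0.519183), (ds/dtau, dt/dtau) = (-1.270921, -0.392230); Gamma_sss = 0.242935, Gamma_sst = 0.000000, Gamma_stt = -0.147404, Gamma_tss = 0.000000, Gamma_tst = 0.308151, Gamma_ttt = 0.000000; k4 = (-1.270921, -0.392230, -0.369721, -0.307223)
  Y <- Y + (h/6)(k1 + 2k2 + 2k3 + k4): s = 0.6870, t = -0.5192, ds/dtau = -1.2709, dt/dtau = -0.3922
step 2:
  k1: at (s, t) = (0.686958, -0.519195), (ds/dtau, dt/dtau) = (-1.270903, -0.392218); Gamma_sss = 0.242914, Gamma_sst = 0.000000, Gamma_stt = -0.147391, Gamma_tss = 0.000000, Gamma_tst = 0.308124, Gamma_ttt = 0.000000; k1 = (-1.270903, -0.392218, -0.369679, -0.307182)
  k2: at (s, t) = (0.655186, -0.529001), (ds/dtau, dt/dtau) = (-1.280145, -0.399898); Gamma_sss = 0.204521, Gamma_sst = 0.000000, Gamma_stt = -0.122984, Gamma_tss = 0.000000, Gamma_tst = 0.258072, Gamma_ttt = 0.000000; k2 = (-1.280145, -0.399898, -0.315495, -0.264228)
  k3: at (s, t) = (0.654954, -0.529193), (ds/dtau, dt/dtau) = (-1.278790, -0.398824); Gamma_sss = 0.204236, Gamma_sst = 0.000000, Gamma_stt = -0.122805, Gamma_tss = 0.000000, Gamma_tst = 0.257703, Gamma_ttt = 0.000000; k3 = (-1.278790, -0.398824, -0.314454, -0.262863)
  k4: at (s, t) = (0.623019, -0.539136), (ds/dtau, dt/dtau) = (-1.286625, -0.405361); Gamma_sss = 0.164063, Gamma_sst = 0.000000, Gamma_stt = -0.097921, Gamma_tss = 0.000000, Gamma_tst = 0.206112, Gamma_ttt = 0.000000; k4 = (-1.286625, -0.405361, -0.255500, -0.214995)
  Y <- Y + (h/6)(k1 + 2k2 + 2k3 + k4): s = 0.6230, t = -0.5392, ds/dtau = -1.2866, dt/dtau = -0.4054
step 3:
  k1: at (s, t) = (0.622996, -0.539154), (ds/dtau, dt/dtau) = (-1.286612, -0.405354); Gamma_sss = 0.164034, Gamma_sst = 0.000000, Gamma_stt = -0.097904, Gamma_tss = 0.000000, Gamma_tst = 0.206076, Gamma_ttt = 0.000000; k1 = (-1.286612, -0.405354, -0.255450, -0.214951)
  k2: at (s, t) = (0.590831, -0.549288), (ds/dtau, dt/dtau) = (-1.292998, -0.410728); Gamma_sss = 0.122258, Gamma_sst = 0.000000, Gamma_stt = -0.072549, Gamma_tss = 0.000000, Gamma_tst = 0.153066, Gamma_ttt = 0.000000; k2 = (-1.292998, -0.410728, -0.192158, -0.162578)
  k3: at (s, t) = (0.590671, -0.549422), (ds/dtau, dt/dtau) = (-1.291416, -0.409419); Gamma_sss = 0.122048, Gamma_sst = 0.000000, Gamma_stt = -0.072423, Gamma_tss = 0.000000, Gamma_tst = 0.152801, Gamma_ttt = 0.000000; k3 = (-1.291416, -0.409419, -0.191407, -0.161581)
  k4: at (s, t) = (0.558426, -0.559625), (ds/dtau, dt/dtau) = (-1.296182, -0.413433); Gamma_sss = 0.079156, Gamma_sst = 0.000000, Gamma_stt = -0.046781, Gamma_tss = 0.000000, Gamma_tst = 0.098860, Gamma_ttt = 0.000000; k4 = (-1.296182, -0.413433, -0.124993, -0.105955)
  Y <- Y + (h/6)(k1 + 2k2 + 2k3 + k4): s = 0.5584, t = -0.5596, ds/dtau = -1.2962, dt/dtau = -0.4134

Answer: s = 0.5584, t = -0.5596, ds/dtau = -1.2962, dt/dtau = -0.4134


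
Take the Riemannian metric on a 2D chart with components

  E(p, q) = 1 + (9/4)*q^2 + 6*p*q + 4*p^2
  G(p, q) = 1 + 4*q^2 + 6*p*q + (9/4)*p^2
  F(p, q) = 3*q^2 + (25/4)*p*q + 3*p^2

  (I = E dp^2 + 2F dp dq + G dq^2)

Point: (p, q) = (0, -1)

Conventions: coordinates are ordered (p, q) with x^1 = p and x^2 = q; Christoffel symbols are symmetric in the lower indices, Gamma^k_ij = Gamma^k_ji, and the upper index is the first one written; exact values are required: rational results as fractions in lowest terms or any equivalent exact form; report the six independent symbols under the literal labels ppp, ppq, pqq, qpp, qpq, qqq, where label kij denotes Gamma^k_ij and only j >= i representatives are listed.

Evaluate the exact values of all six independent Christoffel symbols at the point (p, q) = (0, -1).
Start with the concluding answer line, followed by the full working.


Answer: Gamma_ppp = -12/29, Gamma_ppq = -9/29, Gamma_pqq = -12/29, Gamma_qpp = -16/29, Gamma_qpq = -12/29, Gamma_qqq = -16/29

E = 13/4, F = 3, G = 5 at the point
E_p = -6, E_q = -9/2, F_p = -25/4, F_q = -6, G_p = -6, G_q = -8
EG - F^2 = 29/4;  g^inv = (4/29) * [[5, -3], [-3, 13/4]]
first-kind symbols [ij,l] = (1/2)(d_i g_jl + d_j g_il - d_l g_ij): [pp,p] = E_p/2 = -3, [pp,q] = F_p - E_q/2 = -4, [pq,p] = E_q/2 = -9/4, [pq,q] = G_p/2 = -3, [qq,p] = F_q - G_p/2 = -3, [qq,q] = G_q/2 = -4
Gamma^p_ij = (G*[ij,p] - F*[ij,q])/(EG - F^2), Gamma^q_ij = (E*[ij,q] - F*[ij,p])/(EG - F^2)


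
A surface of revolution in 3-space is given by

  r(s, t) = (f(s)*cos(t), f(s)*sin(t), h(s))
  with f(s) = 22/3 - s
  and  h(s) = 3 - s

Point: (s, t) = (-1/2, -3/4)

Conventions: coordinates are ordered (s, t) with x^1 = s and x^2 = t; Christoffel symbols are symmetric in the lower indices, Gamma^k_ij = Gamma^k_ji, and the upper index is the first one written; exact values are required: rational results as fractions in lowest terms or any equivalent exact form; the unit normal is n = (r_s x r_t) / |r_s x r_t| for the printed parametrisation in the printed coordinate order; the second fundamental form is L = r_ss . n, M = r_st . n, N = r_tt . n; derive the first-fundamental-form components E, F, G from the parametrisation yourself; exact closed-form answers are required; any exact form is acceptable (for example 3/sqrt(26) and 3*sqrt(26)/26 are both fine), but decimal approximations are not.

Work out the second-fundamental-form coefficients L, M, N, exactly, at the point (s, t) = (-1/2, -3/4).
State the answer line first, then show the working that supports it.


Answer: L = 0, M = 0, N = -47*sqrt(2)/12

f = 47/6, f' = -1, f'' = 0, h' = -1, h'' = 0
E = 2, F = 0, G = 2209/36; answer radicand W^2 = 2
unnormalised second-form numerators: l = 0, m = 0, n = -47/6; L = l/sqrt(2), and similarly M = m/sqrt(W^2), N = n/sqrt(W^2)


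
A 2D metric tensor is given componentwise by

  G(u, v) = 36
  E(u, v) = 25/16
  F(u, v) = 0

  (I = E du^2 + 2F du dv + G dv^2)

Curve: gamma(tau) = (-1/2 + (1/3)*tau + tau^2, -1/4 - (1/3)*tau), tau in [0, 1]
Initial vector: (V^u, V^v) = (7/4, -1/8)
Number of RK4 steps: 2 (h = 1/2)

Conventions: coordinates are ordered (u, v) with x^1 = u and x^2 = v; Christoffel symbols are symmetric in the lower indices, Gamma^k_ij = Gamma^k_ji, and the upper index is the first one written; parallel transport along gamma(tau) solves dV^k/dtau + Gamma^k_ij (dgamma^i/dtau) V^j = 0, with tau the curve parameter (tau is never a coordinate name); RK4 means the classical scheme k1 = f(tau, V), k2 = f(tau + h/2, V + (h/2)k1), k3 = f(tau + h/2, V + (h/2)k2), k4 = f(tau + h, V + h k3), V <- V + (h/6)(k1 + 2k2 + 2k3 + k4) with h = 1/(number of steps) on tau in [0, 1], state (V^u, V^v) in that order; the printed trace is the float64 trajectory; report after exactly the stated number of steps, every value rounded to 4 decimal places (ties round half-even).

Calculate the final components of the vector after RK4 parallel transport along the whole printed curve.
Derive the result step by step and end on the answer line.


gamma'(tau) = (1/3 + 2*tau, -1/3); f(tau, V)^k = -Gamma^k_ij(gamma(tau)) gamma'^i(tau) V^j; h = 1/2; intermediate values shown to 6 dp
curve data and Christoffel symbols at the stage parameters:
  tau = 0.000000: gamma = (-0.500000, -0.250000), gamma' = (0.333333, -0.333333); Gamma_uuu = 0.000000, Gamma_uuv = 0.000000, Gamma_uvv = 0.000000, Gamma_vuu = 0.000000, Gamma_vuv = 0.000000, Gamma_vvv = 0.000000
  tau = 0.250000: gamma = (-0.354167, -0.333333), gamma' = (0.833333, -0.333333); Gamma_uuu = 0.000000, Gamma_uuv = 0.000000, Gamma_uvv = 0.000000, Gamma_vuu = 0.000000, Gamma_vuv = 0.000000, Gamma_vvv = 0.000000
  tau = 0.500000: gamma = (-0.083333, -0.416667), gamma' = (1.333333, -0.333333); Gamma_uuu = 0.000000, Gamma_uuv = 0.000000, Gamma_uvv = 0.000000, Gamma_vuu = 0.000000, Gamma_vuv = 0.000000, Gamma_vvv = 0.000000
  tau = 0.750000: gamma = (0.312500, -0.500000), gamma' = (1.833333, -0.333333); Gamma_uuu = 0.000000, Gamma_uuv = 0.000000, Gamma_uvv = 0.000000, Gamma_vuu = 0.000000, Gamma_vuv = 0.000000, Gamma_vvv = 0.000000
  tau = 1.000000: gamma = (0.833333, -0.583333), gamma' = (2.333333, -0.333333); Gamma_uuu = 0.000000, Gamma_uuv = 0.000000, Gamma_uvv = 0.000000, Gamma_vuu = 0.000000, Gamma_vuv = 0.000000, Gamma_vvv = 0.000000
step 0: V^u = 1.7500, V^v = -0.1250
step 1: k1 = (0.000000, 0.000000), k2 = (0.000000, 0.000000), k3 = (0.000000, 0.000000), k4 = (0.000000, 0.000000); V <- V + (h/6)(k1 + 2k2 + 2k3 + k4): V^u = 1.7500, V^v = -0.1250
step 2: k1 = (0.000000, 0.000000), k2 = (0.000000, 0.000000), k3 = (0.000000, 0.000000), k4 = (0.000000, 0.000000); V <- V + (h/6)(k1 + 2k2 + 2k3 + k4): V^u = 1.7500, V^v = -0.1250

Answer: V^u = 1.7500, V^v = -0.1250
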